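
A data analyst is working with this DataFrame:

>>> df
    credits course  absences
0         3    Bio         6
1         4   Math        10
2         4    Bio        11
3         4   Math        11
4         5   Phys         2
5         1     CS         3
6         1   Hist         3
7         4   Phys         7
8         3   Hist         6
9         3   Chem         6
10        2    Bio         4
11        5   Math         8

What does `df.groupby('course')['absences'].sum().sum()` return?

77

group by course, sum of absences:
course
Bio     21
CS       3
Chem     6
Hist     9
Math    29
Phys     9
Name: absences, dtype: int64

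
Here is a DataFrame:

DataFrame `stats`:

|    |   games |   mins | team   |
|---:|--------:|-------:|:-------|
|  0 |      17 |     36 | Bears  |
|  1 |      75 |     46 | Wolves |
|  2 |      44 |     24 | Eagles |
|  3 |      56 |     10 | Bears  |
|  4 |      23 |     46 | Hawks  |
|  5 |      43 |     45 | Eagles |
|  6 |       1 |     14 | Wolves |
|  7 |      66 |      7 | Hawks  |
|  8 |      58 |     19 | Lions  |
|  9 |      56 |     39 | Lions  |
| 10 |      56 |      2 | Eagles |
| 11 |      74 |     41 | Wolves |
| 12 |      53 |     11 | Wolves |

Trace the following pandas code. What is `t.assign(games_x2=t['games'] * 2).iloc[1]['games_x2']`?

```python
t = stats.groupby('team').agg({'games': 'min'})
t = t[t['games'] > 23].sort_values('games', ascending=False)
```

86

group by team, min of games:
        games
team         
Bears      17
Eagles     43
Hawks      23
Lions      56
Wolves      1
filter rows where games > 23:
        games
team         
Eagles     43
Lions      56
sort by games descending:
        games
team         
Lions      56
Eagles     43
add column games_x2 = t['games'] * 2:
        games  games_x2
team                   
Lions      56       112
Eagles     43        86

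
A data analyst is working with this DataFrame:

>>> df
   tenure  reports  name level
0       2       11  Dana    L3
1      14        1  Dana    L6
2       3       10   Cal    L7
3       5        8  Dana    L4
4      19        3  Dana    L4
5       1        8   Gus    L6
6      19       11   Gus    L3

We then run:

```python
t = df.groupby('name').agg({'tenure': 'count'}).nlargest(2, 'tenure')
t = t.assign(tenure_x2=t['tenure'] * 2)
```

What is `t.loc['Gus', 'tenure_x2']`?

group by name, count of tenure:
      tenure
name        
Cal        1
Dana       4
Gus        2
take 2 rows with largest tenure:
      tenure
name        
Dana       4
Gus        2
add column tenure_x2 = t['tenure'] * 2:
      tenure  tenure_x2
name                   
Dana       4          8
Gus        2          4
Reading off the value at row 'Gus', column 'tenure_x2', we get 4.

4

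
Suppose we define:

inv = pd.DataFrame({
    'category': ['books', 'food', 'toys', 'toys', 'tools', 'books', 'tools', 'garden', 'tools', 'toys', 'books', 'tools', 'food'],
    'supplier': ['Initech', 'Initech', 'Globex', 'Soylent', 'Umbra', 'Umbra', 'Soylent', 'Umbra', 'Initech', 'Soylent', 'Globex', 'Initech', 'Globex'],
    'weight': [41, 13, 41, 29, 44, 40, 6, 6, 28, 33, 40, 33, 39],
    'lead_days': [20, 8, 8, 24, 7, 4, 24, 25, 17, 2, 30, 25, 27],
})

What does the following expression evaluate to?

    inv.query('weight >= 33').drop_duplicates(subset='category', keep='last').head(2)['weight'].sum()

73

filter rows where weight >= 33:
   category supplier  weight  lead_days
0     books  Initech      41         20
2      toys   Globex      41          8
4     tools    Umbra      44          7
5     books    Umbra      40          4
9      toys  Soylent      33          2
10    books   Globex      40         30
11    tools  Initech      33         25
12     food   Globex      39         27
drop duplicate category (keep=last):
   category supplier  weight  lead_days
9      toys  Soylent      33          2
10    books   Globex      40         30
11    tools  Initech      33         25
12     food   Globex      39         27
take first 2 rows:
   category supplier  weight  lead_days
9      toys  Soylent      33          2
10    books   Globex      40         30
Taking the sum of column 'weight' gives 73.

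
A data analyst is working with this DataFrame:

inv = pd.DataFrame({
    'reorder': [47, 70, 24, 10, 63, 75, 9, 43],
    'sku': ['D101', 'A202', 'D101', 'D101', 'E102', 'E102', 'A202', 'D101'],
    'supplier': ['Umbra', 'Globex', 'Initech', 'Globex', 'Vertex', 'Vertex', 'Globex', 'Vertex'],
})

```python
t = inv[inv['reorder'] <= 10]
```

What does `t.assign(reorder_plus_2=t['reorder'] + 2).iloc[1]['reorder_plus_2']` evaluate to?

filter rows where reorder <= 10:
   reorder   sku supplier
3       10  D101   Globex
6        9  A202   Globex
add column reorder_plus_2 = t['reorder'] + 2:
   reorder   sku supplier  reorder_plus_2
3       10  D101   Globex              12
6        9  A202   Globex              11
The value at position 1, column 'reorder_plus_2' is 11.

11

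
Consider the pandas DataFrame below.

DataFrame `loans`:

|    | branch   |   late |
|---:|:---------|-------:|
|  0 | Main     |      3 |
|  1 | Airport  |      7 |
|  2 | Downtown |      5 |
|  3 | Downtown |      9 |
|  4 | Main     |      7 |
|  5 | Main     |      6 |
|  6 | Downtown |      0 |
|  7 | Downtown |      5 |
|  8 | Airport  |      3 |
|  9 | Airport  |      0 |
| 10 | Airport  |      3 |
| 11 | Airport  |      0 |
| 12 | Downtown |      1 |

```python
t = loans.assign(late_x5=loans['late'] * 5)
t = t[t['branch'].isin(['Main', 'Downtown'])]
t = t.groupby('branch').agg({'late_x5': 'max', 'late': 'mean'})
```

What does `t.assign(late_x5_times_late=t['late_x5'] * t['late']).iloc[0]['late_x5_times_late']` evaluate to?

add column late_x5 = loans['late'] * 5:
      branch  late  late_x5
0       Main     3       15
1    Airport     7       35
2   Downtown     5       25
3   Downtown     9       45
4       Main     7       35
5       Main     6       30
6   Downtown     0        0
7   Downtown     5       25
8    Airport     3       15
9    Airport     0        0
10   Airport     3       15
11   Airport     0        0
12  Downtown     1        5
filter rows where branch in ['Main', 'Downtown']:
      branch  late  late_x5
0       Main     3       15
2   Downtown     5       25
3   Downtown     9       45
4       Main     7       35
5       Main     6       30
6   Downtown     0        0
7   Downtown     5       25
12  Downtown     1        5
group by branch: max(late_x5), mean(late):
          late_x5      late
branch                     
Downtown       45  4.000000
Main           35  5.333333
add column late_x5_times_late = t['late_x5'] * t['late']:
          late_x5      late  late_x5_times_late
branch                                         
Downtown       45  4.000000          180.000000
Main           35  5.333333          186.666667
The value at position 0, column 'late_x5_times_late' is 180.0.

180.0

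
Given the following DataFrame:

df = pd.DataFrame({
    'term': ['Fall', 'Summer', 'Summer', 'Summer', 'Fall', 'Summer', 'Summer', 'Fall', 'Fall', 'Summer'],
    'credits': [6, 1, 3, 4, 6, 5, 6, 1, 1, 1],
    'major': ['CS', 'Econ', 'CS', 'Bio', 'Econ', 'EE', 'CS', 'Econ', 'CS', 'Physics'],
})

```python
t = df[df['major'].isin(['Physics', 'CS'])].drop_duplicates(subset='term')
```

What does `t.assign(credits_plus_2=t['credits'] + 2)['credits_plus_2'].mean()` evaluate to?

6.5

filter rows where major in ['Physics', 'CS']:
     term  credits    major
0    Fall        6       CS
2  Summer        3       CS
6  Summer        6       CS
8    Fall        1       CS
9  Summer        1  Physics
drop duplicate term (keep=first):
     term  credits major
0    Fall        6    CS
2  Summer        3    CS
add column credits_plus_2 = t['credits'] + 2:
     term  credits major  credits_plus_2
0    Fall        6    CS               8
2  Summer        3    CS               5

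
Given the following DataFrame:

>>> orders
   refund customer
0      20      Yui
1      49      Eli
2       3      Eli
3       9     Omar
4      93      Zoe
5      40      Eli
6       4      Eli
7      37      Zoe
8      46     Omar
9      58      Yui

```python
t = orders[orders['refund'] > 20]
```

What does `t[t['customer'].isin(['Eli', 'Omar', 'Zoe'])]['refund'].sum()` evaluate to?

265

filter rows where refund > 20:
   refund customer
1      49      Eli
4      93      Zoe
5      40      Eli
7      37      Zoe
8      46     Omar
9      58      Yui
filter rows where customer in ['Eli', 'Omar', 'Zoe']:
   refund customer
1      49      Eli
4      93      Zoe
5      40      Eli
7      37      Zoe
8      46     Omar
Hence 265.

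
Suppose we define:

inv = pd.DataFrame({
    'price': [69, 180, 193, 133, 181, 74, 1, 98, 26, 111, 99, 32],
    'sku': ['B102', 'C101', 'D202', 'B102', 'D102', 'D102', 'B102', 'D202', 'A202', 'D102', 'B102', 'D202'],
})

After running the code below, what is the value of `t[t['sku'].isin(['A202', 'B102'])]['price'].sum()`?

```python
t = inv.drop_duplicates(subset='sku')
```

drop duplicate sku (keep=first):
   price   sku
0     69  B102
1    180  C101
2    193  D202
4    181  D102
8     26  A202
filter rows where sku in ['A202', 'B102']:
   price   sku
0     69  B102
8     26  A202
So sum() = 95.

95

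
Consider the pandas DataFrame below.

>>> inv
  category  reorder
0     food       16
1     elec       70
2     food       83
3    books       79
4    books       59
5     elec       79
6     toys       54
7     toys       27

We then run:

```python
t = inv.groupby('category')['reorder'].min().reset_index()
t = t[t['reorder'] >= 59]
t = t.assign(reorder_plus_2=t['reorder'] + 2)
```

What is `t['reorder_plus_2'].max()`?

group by category, min of reorder:
category
books    59
elec     70
food     16
toys     27
Name: reorder, dtype: int64
reset_index():
  category  reorder
0    books       59
1     elec       70
2     food       16
3     toys       27
filter rows where reorder >= 59:
  category  reorder
0    books       59
1     elec       70
add column reorder_plus_2 = t['reorder'] + 2:
  category  reorder  reorder_plus_2
0    books       59              61
1     elec       70              72
Finally, max of column 'reorder_plus_2' = 72.

72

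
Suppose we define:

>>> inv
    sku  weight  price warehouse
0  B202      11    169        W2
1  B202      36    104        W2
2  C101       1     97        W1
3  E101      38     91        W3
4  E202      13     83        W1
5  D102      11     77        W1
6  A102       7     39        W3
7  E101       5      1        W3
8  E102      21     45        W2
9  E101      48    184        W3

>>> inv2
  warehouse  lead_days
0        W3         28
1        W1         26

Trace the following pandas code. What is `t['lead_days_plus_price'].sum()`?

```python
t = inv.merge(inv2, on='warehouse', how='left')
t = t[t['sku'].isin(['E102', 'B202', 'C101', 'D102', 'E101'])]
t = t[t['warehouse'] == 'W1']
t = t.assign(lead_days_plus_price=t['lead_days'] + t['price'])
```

226.0

merge on 'warehouse' (how='left') → 10 rows:
    sku  weight  price warehouse  lead_days
0  B202      11    169        W2        NaN
1  B202      36    104        W2        NaN
2  C101       1     97        W1       26.0
3  E101      38     91        W3       28.0
4  E202      13     83        W1       26.0
5  D102      11     77        W1       26.0
6  A102       7     39        W3       28.0
7  E101       5      1        W3       28.0
8  E102      21     45        W2        NaN
9  E101      48    184        W3       28.0
filter rows where sku in ['E102', 'B202', 'C101', 'D102', 'E101']:
    sku  weight  price warehouse  lead_days
0  B202      11    169        W2        NaN
1  B202      36    104        W2        NaN
2  C101       1     97        W1       26.0
3  E101      38     91        W3       28.0
5  D102      11     77        W1       26.0
7  E101       5      1        W3       28.0
8  E102      21     45        W2        NaN
9  E101      48    184        W3       28.0
filter rows where warehouse == 'W1':
    sku  weight  price warehouse  lead_days
2  C101       1     97        W1       26.0
5  D102      11     77        W1       26.0
add column lead_days_plus_price = t['lead_days'] + t['price']:
    sku  weight  price warehouse  lead_days  lead_days_plus_price
2  C101       1     97        W1       26.0                 123.0
5  D102      11     77        W1       26.0                 103.0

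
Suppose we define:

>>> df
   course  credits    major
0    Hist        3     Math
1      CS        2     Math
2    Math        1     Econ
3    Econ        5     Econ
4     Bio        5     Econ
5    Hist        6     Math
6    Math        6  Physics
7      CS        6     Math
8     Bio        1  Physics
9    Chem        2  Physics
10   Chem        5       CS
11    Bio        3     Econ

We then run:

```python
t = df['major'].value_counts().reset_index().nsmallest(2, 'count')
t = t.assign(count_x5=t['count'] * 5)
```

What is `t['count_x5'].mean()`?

10.0

value_counts of major:
major
Math       4
Econ       4
Physics    3
CS         1
Name: count, dtype: int64
reset_index():
     major  count
0     Math      4
1     Econ      4
2  Physics      3
3       CS      1
take 2 rows with smallest count:
     major  count
3       CS      1
2  Physics      3
add column count_x5 = t['count'] * 5:
     major  count  count_x5
3       CS      1         5
2  Physics      3        15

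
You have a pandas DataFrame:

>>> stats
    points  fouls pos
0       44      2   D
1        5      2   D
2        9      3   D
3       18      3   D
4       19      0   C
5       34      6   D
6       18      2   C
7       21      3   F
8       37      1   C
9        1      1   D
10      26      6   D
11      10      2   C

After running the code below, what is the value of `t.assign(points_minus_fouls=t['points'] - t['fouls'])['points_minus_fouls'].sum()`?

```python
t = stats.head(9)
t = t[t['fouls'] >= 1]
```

164

take first 9 rows:
   points  fouls pos
0      44      2   D
1       5      2   D
2       9      3   D
3      18      3   D
4      19      0   C
5      34      6   D
6      18      2   C
7      21      3   F
8      37      1   C
filter rows where fouls >= 1:
   points  fouls pos
0      44      2   D
1       5      2   D
2       9      3   D
3      18      3   D
5      34      6   D
6      18      2   C
7      21      3   F
8      37      1   C
add column points_minus_fouls = t['points'] - t['fouls']:
   points  fouls pos  points_minus_fouls
0      44      2   D                  42
1       5      2   D                   3
2       9      3   D                   6
3      18      3   D                  15
5      34      6   D                  28
6      18      2   C                  16
7      21      3   F                  18
8      37      1   C                  36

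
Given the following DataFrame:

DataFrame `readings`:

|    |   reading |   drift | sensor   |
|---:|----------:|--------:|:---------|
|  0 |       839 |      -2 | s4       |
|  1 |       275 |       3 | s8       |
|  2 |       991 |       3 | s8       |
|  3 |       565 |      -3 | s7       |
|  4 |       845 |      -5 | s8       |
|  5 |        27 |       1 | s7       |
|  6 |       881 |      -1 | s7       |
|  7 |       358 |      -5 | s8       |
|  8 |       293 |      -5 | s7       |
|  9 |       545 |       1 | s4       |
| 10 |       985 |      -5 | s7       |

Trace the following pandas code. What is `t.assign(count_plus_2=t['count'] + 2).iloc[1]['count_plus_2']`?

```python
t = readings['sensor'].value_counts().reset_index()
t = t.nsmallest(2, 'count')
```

value_counts of sensor:
sensor
s7    5
s8    4
s4    2
Name: count, dtype: int64
reset_index():
  sensor  count
0     s7      5
1     s8      4
2     s4      2
take 2 rows with smallest count:
  sensor  count
2     s4      2
1     s8      4
add column count_plus_2 = t['count'] + 2:
  sensor  count  count_plus_2
2     s4      2             4
1     s8      4             6
So iloc[1]['count_plus_2'] = 6.

6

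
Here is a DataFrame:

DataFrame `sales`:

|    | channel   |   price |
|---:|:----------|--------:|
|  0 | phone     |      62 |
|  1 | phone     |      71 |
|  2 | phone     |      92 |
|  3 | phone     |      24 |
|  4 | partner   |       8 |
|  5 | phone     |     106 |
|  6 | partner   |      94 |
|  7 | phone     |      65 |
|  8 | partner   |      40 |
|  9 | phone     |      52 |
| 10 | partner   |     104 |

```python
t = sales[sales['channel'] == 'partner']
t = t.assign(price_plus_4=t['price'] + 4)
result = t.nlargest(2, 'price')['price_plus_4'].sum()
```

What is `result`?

206

filter rows where channel == 'partner':
    channel  price
4   partner      8
6   partner     94
8   partner     40
10  partner    104
add column price_plus_4 = t['price'] + 4:
    channel  price  price_plus_4
4   partner      8            12
6   partner     94            98
8   partner     40            44
10  partner    104           108
take 2 rows with largest price:
    channel  price  price_plus_4
10  partner    104           108
6   partner     94            98
Finally, sum of column 'price_plus_4' = 206.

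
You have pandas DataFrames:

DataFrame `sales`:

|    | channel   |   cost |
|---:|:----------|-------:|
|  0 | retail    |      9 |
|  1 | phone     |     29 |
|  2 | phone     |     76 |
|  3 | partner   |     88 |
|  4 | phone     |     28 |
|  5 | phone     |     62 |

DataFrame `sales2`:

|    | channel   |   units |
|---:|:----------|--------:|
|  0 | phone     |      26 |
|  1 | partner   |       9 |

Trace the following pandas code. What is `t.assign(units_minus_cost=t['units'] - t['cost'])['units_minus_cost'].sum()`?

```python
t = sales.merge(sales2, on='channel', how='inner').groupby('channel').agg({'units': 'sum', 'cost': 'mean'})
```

merge on 'channel' (how='inner') → 5 rows:
   channel  cost  units
0    phone    29     26
1    phone    76     26
2  partner    88      9
3    phone    28     26
4    phone    62     26
group by channel: sum(units), mean(cost):
         units   cost
channel              
partner      9  88.00
phone      104  48.75
add column units_minus_cost = t['units'] - t['cost']:
         units   cost  units_minus_cost
channel                                
partner      9  88.00            -79.00
phone      104  48.75             55.25
Then the sum of column 'units_minus_cost': -23.75

-23.75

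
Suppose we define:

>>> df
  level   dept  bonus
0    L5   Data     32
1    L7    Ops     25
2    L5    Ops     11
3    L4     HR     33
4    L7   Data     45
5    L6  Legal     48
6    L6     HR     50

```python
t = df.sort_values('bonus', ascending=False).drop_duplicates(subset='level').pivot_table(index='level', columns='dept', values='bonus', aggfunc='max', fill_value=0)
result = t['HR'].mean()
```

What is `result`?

sort by bonus descending:
  level   dept  bonus
6    L6     HR     50
5    L6  Legal     48
4    L7   Data     45
3    L4     HR     33
0    L5   Data     32
1    L7    Ops     25
2    L5    Ops     11
drop duplicate level (keep=first):
  level  dept  bonus
6    L6    HR     50
4    L7  Data     45
3    L4    HR     33
0    L5  Data     32
pivot: rows=level, cols=dept, max(bonus):
dept   Data  HR
level          
L4        0  33
L5       32   0
L6        0  50
L7       45   0
Finally, mean of column 'HR' = 20.75.

20.75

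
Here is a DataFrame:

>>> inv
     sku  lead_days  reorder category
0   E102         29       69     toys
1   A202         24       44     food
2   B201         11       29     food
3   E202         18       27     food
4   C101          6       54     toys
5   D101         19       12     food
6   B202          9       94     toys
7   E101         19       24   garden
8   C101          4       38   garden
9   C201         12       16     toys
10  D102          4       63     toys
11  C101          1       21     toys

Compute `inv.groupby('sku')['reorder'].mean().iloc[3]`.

group by sku, mean of reorder:
sku
A202    44.000000
B201    29.000000
B202    94.000000
C101    37.666667
C201    16.000000
D101    12.000000
D102    63.000000
E101    24.000000
E102    69.000000
E202    27.000000
Name: reorder, dtype: float64
So iloc[3] = 37.6666666667.

37.6666666667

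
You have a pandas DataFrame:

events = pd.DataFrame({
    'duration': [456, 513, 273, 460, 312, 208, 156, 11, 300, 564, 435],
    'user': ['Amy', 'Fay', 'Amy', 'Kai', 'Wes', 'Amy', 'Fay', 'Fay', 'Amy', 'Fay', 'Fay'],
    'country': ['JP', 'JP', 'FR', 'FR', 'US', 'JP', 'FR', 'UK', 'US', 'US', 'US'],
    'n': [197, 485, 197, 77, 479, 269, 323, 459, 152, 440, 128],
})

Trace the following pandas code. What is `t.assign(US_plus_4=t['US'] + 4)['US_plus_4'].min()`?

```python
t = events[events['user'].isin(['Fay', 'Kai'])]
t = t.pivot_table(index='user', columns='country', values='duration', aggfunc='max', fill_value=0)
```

4

filter rows where user in ['Fay', 'Kai']:
    duration user country    n
1        513  Fay      JP  485
3        460  Kai      FR   77
6        156  Fay      FR  323
7         11  Fay      UK  459
9        564  Fay      US  440
10       435  Fay      US  128
pivot: rows=user, cols=country, max(duration):
country   FR   JP  UK   US
user                      
Fay      156  513  11  564
Kai      460    0   0    0
add column US_plus_4 = t['US'] + 4:
country   FR   JP  UK   US  US_plus_4
user                                 
Fay      156  513  11  564        568
Kai      460    0   0    0          4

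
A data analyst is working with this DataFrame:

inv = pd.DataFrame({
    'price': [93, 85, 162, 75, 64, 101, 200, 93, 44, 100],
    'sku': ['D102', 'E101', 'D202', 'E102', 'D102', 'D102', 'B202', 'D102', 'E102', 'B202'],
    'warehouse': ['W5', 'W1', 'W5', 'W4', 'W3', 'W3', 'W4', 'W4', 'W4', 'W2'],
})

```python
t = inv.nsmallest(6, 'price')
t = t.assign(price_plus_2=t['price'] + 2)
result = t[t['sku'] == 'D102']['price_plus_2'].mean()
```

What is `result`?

take 6 rows with smallest price:
   price   sku warehouse
8     44  E102        W4
4     64  D102        W3
3     75  E102        W4
1     85  E101        W1
0     93  D102        W5
7     93  D102        W4
add column price_plus_2 = t['price'] + 2:
   price   sku warehouse  price_plus_2
8     44  E102        W4            46
4     64  D102        W3            66
3     75  E102        W4            77
1     85  E101        W1            87
0     93  D102        W5            95
7     93  D102        W4            95
filter rows where sku == 'D102':
   price   sku warehouse  price_plus_2
4     64  D102        W3            66
0     93  D102        W5            95
7     93  D102        W4            95
So mean() = 85.3333333333.

85.3333333333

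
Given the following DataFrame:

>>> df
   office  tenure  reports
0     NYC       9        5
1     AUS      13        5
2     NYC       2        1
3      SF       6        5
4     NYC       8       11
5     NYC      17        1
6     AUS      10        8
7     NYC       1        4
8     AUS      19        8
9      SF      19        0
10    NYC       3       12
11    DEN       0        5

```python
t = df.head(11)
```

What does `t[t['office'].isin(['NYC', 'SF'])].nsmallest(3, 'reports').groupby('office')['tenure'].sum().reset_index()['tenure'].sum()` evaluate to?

take first 11 rows:
   office  tenure  reports
0     NYC       9        5
1     AUS      13        5
2     NYC       2        1
3      SF       6        5
4     NYC       8       11
5     NYC      17        1
6     AUS      10        8
7     NYC       1        4
8     AUS      19        8
9      SF      19        0
10    NYC       3       12
filter rows where office in ['NYC', 'SF']:
   office  tenure  reports
0     NYC       9        5
2     NYC       2        1
3      SF       6        5
4     NYC       8       11
5     NYC      17        1
7     NYC       1        4
9      SF      19        0
10    NYC       3       12
take 3 rows with smallest reports:
  office  tenure  reports
9     SF      19        0
2    NYC       2        1
5    NYC      17        1
group by office, sum of tenure:
office
NYC    19
SF     19
Name: tenure, dtype: int64
reset_index():
  office  tenure
0    NYC      19
1     SF      19

38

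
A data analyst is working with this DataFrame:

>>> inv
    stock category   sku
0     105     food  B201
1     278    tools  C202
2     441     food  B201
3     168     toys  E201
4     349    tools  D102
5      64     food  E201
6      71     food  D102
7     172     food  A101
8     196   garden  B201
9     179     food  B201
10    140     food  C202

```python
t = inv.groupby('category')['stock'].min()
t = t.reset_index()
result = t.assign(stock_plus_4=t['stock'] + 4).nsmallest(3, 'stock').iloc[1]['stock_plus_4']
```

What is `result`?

group by category, min of stock:
category
food       64
garden    196
tools     278
toys      168
Name: stock, dtype: int64
reset_index():
  category  stock
0     food     64
1   garden    196
2    tools    278
3     toys    168
add column stock_plus_4 = t['stock'] + 4:
  category  stock  stock_plus_4
0     food     64            68
1   garden    196           200
2    tools    278           282
3     toys    168           172
take 3 rows with smallest stock:
  category  stock  stock_plus_4
0     food     64            68
3     toys    168           172
1   garden    196           200
Finally, value at position 1, column 'stock_plus_4' = 172.

172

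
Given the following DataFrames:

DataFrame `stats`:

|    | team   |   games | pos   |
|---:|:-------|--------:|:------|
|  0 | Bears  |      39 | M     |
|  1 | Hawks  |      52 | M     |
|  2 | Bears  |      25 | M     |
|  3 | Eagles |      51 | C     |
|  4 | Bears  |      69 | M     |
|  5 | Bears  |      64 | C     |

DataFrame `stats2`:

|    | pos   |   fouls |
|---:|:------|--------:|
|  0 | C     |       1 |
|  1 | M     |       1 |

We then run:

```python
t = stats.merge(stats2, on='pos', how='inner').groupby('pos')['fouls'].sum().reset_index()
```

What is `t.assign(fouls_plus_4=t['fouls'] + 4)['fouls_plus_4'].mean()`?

merge on 'pos' (how='inner') → 6 rows:
     team  games pos  fouls
0   Bears     39   M      1
1   Hawks     52   M      1
2   Bears     25   M      1
3  Eagles     51   C      1
4   Bears     69   M      1
5   Bears     64   C      1
group by pos, sum of fouls:
pos
C    2
M    4
Name: fouls, dtype: int64
reset_index():
  pos  fouls
0   C      2
1   M      4
add column fouls_plus_4 = t['fouls'] + 4:
  pos  fouls  fouls_plus_4
0   C      2             6
1   M      4             8

7.0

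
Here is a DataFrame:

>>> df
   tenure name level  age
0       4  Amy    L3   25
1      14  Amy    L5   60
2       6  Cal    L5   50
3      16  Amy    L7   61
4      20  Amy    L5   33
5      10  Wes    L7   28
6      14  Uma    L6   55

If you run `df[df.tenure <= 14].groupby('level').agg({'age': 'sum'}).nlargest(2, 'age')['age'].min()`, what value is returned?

55

filter rows where tenure <= 14:
   tenure name level  age
0       4  Amy    L3   25
1      14  Amy    L5   60
2       6  Cal    L5   50
5      10  Wes    L7   28
6      14  Uma    L6   55
group by level, sum of age:
       age
level     
L3      25
L5     110
L6      55
L7      28
take 2 rows with largest age:
       age
level     
L5     110
L6      55
So min() = 55.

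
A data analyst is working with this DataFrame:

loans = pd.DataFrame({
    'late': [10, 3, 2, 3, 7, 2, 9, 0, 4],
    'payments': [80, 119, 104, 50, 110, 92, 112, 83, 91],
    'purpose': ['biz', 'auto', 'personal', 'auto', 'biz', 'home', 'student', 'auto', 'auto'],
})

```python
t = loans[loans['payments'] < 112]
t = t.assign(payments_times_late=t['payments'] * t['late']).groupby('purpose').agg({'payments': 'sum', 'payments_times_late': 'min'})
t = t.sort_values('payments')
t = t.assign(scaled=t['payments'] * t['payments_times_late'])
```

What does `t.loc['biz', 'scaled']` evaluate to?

146300

filter rows where payments < 112:
   late  payments   purpose
0    10        80       biz
2     2       104  personal
3     3        50      auto
4     7       110       biz
5     2        92      home
7     0        83      auto
8     4        91      auto
add column payments_times_late = t['payments'] * t['late']:
   late  payments   purpose  payments_times_late
0    10        80       biz                  800
2     2       104  personal                  208
3     3        50      auto                  150
4     7       110       biz                  770
5     2        92      home                  184
7     0        83      auto                    0
8     4        91      auto                  364
group by purpose: sum(payments), min(payments_times_late):
          payments  payments_times_late
purpose                                
auto           224                    0
biz            190                  770
home            92                  184
personal       104                  208
sort by payments:
          payments  payments_times_late
purpose                                
home            92                  184
personal       104                  208
biz            190                  770
auto           224                    0
add column scaled = t['payments'] * t['payments_times_late']:
          payments  payments_times_late  scaled
purpose                                        
home            92                  184   16928
personal       104                  208   21632
biz            190                  770  146300
auto           224                    0       0
Finally, value at row 'biz', column 'scaled' = 146300.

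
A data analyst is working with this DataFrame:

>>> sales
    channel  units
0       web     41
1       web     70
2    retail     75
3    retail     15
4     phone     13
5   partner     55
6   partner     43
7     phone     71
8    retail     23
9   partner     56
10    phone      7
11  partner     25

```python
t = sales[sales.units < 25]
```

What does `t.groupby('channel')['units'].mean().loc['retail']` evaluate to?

filter rows where units < 25:
   channel  units
3   retail     15
4    phone     13
8   retail     23
10   phone      7
group by channel, mean of units:
channel
phone     10.0
retail    19.0
Name: units, dtype: float64
Then the value at index 'retail': 19.0

19.0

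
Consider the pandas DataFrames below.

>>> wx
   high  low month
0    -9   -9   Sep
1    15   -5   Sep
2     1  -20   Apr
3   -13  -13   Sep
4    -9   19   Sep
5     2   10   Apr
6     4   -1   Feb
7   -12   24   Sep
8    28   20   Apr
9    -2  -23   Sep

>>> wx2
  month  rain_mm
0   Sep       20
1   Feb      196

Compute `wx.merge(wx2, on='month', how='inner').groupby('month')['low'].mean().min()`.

merge on 'month' (how='inner') → 7 rows:
   high  low month  rain_mm
0    -9   -9   Sep       20
1    15   -5   Sep       20
2   -13  -13   Sep       20
3    -9   19   Sep       20
4     4   -1   Feb      196
5   -12   24   Sep       20
6    -2  -23   Sep       20
group by month, mean of low:
month
Feb   -1.000000
Sep   -1.166667
Name: low, dtype: float64

-1.16666666667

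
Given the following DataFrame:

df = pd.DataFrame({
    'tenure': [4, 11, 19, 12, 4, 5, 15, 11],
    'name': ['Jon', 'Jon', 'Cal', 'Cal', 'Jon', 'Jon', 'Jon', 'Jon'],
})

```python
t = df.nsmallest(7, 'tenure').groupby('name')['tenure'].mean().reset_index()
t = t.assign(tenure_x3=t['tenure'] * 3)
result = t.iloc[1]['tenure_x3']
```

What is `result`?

25.0

take 7 rows with smallest tenure:
   tenure name
0       4  Jon
4       4  Jon
5       5  Jon
1      11  Jon
7      11  Jon
3      12  Cal
6      15  Jon
group by name, mean of tenure:
name
Cal    12.000000
Jon     8.333333
Name: tenure, dtype: float64
reset_index():
  name     tenure
0  Cal  12.000000
1  Jon   8.333333
add column tenure_x3 = t['tenure'] * 3:
  name     tenure  tenure_x3
0  Cal  12.000000       36.0
1  Jon   8.333333       25.0
Hence 25.0.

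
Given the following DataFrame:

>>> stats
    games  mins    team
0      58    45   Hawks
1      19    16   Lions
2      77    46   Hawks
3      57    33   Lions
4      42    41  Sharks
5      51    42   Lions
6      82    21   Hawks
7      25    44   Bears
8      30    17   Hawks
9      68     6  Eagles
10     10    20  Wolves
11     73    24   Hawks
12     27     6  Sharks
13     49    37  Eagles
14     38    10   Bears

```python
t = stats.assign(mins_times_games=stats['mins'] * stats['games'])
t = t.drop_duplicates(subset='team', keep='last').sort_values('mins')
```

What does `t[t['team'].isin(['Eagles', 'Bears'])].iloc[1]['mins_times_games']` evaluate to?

add column mins_times_games = stats['mins'] * stats['games']:
    games  mins    team  mins_times_games
0      58    45   Hawks              2610
1      19    16   Lions               304
2      77    46   Hawks              3542
3      57    33   Lions              1881
4      42    41  Sharks              1722
5      51    42   Lions              2142
6      82    21   Hawks              1722
7      25    44   Bears              1100
8      30    17   Hawks               510
9      68     6  Eagles               408
10     10    20  Wolves               200
11     73    24   Hawks              1752
12     27     6  Sharks               162
13     49    37  Eagles              1813
14     38    10   Bears               380
drop duplicate team (keep=last):
    games  mins    team  mins_times_games
5      51    42   Lions              2142
10     10    20  Wolves               200
11     73    24   Hawks              1752
12     27     6  Sharks               162
13     49    37  Eagles              1813
14     38    10   Bears               380
sort by mins:
    games  mins    team  mins_times_games
12     27     6  Sharks               162
14     38    10   Bears               380
10     10    20  Wolves               200
11     73    24   Hawks              1752
13     49    37  Eagles              1813
5      51    42   Lions              2142
filter rows where team in ['Eagles', 'Bears']:
    games  mins    team  mins_times_games
14     38    10   Bears               380
13     49    37  Eagles              1813
value at position 1, column 'mins_times_games' → 1813

1813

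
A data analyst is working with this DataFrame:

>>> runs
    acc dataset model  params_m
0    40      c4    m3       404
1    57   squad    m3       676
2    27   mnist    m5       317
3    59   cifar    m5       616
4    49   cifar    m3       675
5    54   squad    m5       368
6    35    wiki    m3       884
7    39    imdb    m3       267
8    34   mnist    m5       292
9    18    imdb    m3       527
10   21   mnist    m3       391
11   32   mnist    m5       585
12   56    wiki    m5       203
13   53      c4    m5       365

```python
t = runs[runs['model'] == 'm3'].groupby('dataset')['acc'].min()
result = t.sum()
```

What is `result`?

filter rows where model == 'm3':
    acc dataset model  params_m
0    40      c4    m3       404
1    57   squad    m3       676
4    49   cifar    m3       675
6    35    wiki    m3       884
7    39    imdb    m3       267
9    18    imdb    m3       527
10   21   mnist    m3       391
group by dataset, min of acc:
dataset
c4       40
cifar    49
imdb     18
mnist    21
squad    57
wiki     35
Name: acc, dtype: int64

220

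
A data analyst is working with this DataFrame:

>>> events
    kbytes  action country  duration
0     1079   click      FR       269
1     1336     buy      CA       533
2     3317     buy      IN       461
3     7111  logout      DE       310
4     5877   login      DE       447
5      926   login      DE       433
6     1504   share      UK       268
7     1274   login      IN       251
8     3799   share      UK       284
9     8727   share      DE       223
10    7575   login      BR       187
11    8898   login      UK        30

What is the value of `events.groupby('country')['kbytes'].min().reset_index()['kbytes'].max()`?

7575

group by country, min of kbytes:
country
BR    7575
CA    1336
DE     926
FR    1079
IN    1274
UK    1504
Name: kbytes, dtype: int64
reset_index():
  country  kbytes
0      BR    7575
1      CA    1336
2      DE     926
3      FR    1079
4      IN    1274
5      UK    1504
Finally, max of column 'kbytes' = 7575.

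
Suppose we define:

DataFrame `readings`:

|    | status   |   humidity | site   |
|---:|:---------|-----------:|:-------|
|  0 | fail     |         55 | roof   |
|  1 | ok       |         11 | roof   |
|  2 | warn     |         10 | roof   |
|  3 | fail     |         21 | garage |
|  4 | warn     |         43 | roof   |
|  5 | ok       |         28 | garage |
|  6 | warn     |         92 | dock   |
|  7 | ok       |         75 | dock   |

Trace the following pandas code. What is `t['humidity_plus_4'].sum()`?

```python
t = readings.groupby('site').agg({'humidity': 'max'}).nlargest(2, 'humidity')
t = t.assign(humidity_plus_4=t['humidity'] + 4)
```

group by site, max of humidity:
        humidity
site            
dock          92
garage        28
roof          55
take 2 rows with largest humidity:
      humidity
site          
dock        92
roof        55
add column humidity_plus_4 = t['humidity'] + 4:
      humidity  humidity_plus_4
site                           
dock        92               96
roof        55               59
Reading off the sum of column 'humidity_plus_4', we get 155.

155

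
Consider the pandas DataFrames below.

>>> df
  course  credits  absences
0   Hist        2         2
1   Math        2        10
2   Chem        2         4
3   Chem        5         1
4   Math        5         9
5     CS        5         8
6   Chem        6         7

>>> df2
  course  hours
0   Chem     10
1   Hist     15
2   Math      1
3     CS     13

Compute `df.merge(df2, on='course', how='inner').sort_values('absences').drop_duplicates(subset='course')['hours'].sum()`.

39

merge on 'course' (how='inner') → 7 rows:
  course  credits  absences  hours
0   Hist        2         2     15
1   Math        2        10      1
2   Chem        2         4     10
3   Chem        5         1     10
4   Math        5         9      1
5     CS        5         8     13
6   Chem        6         7     10
sort by absences:
  course  credits  absences  hours
3   Chem        5         1     10
0   Hist        2         2     15
2   Chem        2         4     10
6   Chem        6         7     10
5     CS        5         8     13
4   Math        5         9      1
1   Math        2        10      1
drop duplicate course (keep=first):
  course  credits  absences  hours
3   Chem        5         1     10
0   Hist        2         2     15
5     CS        5         8     13
4   Math        5         9      1
Finally, sum of column 'hours' = 39.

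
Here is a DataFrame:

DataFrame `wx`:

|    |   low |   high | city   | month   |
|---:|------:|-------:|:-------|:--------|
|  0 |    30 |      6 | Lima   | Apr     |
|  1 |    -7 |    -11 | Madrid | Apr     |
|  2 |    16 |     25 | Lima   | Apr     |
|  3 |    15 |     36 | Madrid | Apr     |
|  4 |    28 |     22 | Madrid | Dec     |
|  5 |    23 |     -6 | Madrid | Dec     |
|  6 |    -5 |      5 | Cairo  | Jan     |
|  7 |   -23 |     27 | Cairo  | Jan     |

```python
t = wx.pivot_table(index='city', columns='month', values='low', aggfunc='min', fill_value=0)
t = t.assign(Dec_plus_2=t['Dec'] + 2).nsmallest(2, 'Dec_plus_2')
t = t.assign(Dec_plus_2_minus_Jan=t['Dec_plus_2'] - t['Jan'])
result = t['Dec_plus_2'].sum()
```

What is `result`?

4

pivot: rows=city, cols=month, min(low):
month   Apr  Dec  Jan
city                 
Cairo     0    0  -23
Lima     16    0    0
Madrid   -7   23    0
add column Dec_plus_2 = t['Dec'] + 2:
month   Apr  Dec  Jan  Dec_plus_2
city                             
Cairo     0    0  -23           2
Lima     16    0    0           2
Madrid   -7   23    0          25
take 2 rows with smallest Dec_plus_2:
month  Apr  Dec  Jan  Dec_plus_2
city                            
Cairo    0    0  -23           2
Lima    16    0    0           2
add column Dec_plus_2_minus_Jan = t['Dec_plus_2'] - t['Jan']:
month  Apr  Dec  Jan  Dec_plus_2  Dec_plus_2_minus_Jan
city                                                  
Cairo    0    0  -23           2                    25
Lima    16    0    0           2                     2
sum of column 'Dec_plus_2' → 4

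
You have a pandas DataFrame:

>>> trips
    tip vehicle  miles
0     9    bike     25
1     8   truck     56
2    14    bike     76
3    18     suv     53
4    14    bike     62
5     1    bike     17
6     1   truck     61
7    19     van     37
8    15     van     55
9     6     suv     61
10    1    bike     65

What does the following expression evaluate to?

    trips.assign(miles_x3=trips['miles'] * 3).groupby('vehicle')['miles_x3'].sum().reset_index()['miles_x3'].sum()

1704

add column miles_x3 = trips['miles'] * 3:
    tip vehicle  miles  miles_x3
0     9    bike     25        75
1     8   truck     56       168
2    14    bike     76       228
3    18     suv     53       159
4    14    bike     62       186
5     1    bike     17        51
6     1   truck     61       183
7    19     van     37       111
8    15     van     55       165
9     6     suv     61       183
10    1    bike     65       195
group by vehicle, sum of miles_x3:
vehicle
bike     735
suv      342
truck    351
van      276
Name: miles_x3, dtype: int64
reset_index():
  vehicle  miles_x3
0    bike       735
1     suv       342
2   truck       351
3     van       276
Then the sum of column 'miles_x3': 1704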